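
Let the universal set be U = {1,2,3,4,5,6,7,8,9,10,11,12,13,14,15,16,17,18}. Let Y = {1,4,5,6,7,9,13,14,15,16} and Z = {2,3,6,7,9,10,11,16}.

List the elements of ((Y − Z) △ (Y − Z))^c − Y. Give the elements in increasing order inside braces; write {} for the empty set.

{2,3,8,10,11,12,17,18}

Y − Z = {1,4,5,13,14,15}
(Y − Z) △ (Y − Z) = {}
((Y − Z) △ (Y − Z))^c = {1,2,3,4,5,6,7,8,9,10,11,12,13,14,15,16,17,18}
((Y − Z) △ (Y − Z))^c − Y = {2,3,8,10,11,12,17,18}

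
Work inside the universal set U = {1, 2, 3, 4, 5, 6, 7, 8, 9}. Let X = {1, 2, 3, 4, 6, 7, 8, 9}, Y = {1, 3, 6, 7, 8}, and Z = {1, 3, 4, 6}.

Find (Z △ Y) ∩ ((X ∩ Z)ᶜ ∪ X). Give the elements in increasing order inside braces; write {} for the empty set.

{4, 7, 8}

Z △ Y = {4, 7, 8}
X ∩ Z = {1, 3, 4, 6}
(X ∩ Z)ᶜ = {2, 5, 7, 8, 9}
(X ∩ Z)ᶜ ∪ X = {1, 2, 3, 4, 5, 6, 7, 8, 9}
(Z △ Y) ∩ ((X ∩ Z)ᶜ ∪ X) = {4, 7, 8}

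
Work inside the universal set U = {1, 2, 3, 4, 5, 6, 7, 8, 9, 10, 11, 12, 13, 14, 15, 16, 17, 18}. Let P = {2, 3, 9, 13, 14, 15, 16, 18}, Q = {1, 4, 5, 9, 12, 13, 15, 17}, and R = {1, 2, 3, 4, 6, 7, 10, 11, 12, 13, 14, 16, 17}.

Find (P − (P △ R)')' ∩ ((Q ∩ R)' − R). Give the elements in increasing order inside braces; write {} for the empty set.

{5, 8}

P △ R = {1, 4, 6, 7, 9, 10, 11, 12, 15, 17, 18}
(P △ R)' = {2, 3, 5, 8, 13, 14, 16}
P − (P △ R)' = {9, 15, 18}
(P − (P △ R)')' = {1, 2, 3, 4, 5, 6, 7, 8, 10, 11, 12, 13, 14, 16, 17}
Q ∩ R = {1, 4, 12, 13, 17}
(Q ∩ R)' = {2, 3, 5, 6, 7, 8, 9, 10, 11, 14, 15, 16, 18}
(Q ∩ R)' − R = {5, 8, 9, 15, 18}
(P − (P △ R)')' ∩ ((Q ∩ R)' − R) = {5, 8}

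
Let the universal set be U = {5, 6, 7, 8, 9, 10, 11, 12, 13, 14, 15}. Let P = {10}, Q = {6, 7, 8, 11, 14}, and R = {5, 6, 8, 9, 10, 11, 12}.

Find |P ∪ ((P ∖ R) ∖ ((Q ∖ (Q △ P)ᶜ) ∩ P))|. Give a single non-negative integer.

P ∖ R = {}
Q △ P = {6, 7, 8, 10, 11, 14}
(Q △ P)ᶜ = {5, 9, 12, 13, 15}
Q ∖ (Q △ P)ᶜ = {6, 7, 8, 11, 14}
(Q ∖ (Q △ P)ᶜ) ∩ P = {}
(P ∖ R) ∖ ((Q ∖ (Q △ P)ᶜ) ∩ P) = {}
P ∪ ((P ∖ R) ∖ ((Q ∖ (Q △ P)ᶜ) ∩ P)) = {10}
|P ∪ ((P ∖ R) ∖ ((Q ∖ (Q △ P)ᶜ) ∩ P))| = 1

1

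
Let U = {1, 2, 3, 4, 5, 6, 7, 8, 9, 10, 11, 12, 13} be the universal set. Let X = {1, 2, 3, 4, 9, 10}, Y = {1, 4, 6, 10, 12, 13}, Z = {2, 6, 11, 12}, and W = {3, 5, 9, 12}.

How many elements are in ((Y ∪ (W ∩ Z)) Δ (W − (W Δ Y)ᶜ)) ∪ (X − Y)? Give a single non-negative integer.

10

W ∩ Z = {12}
Y ∪ (W ∩ Z) = {1, 4, 6, 10, 12, 13}
W Δ Y = {1, 3, 4, 5, 6, 9, 10, 13}
(W Δ Y)ᶜ = {2, 7, 8, 11, 12}
W − (W Δ Y)ᶜ = {3, 5, 9}
(Y ∪ (W ∩ Z)) Δ (W − (W Δ Y)ᶜ) = {1, 3, 4, 5, 6, 9, 10, 12, 13}
X − Y = {2, 3, 9}
((Y ∪ (W ∩ Z)) Δ (W − (W Δ Y)ᶜ)) ∪ (X − Y) = {1, 2, 3, 4, 5, 6, 9, 10, 12, 13}
|((Y ∪ (W ∩ Z)) Δ (W − (W Δ Y)ᶜ)) ∪ (X − Y)| = 10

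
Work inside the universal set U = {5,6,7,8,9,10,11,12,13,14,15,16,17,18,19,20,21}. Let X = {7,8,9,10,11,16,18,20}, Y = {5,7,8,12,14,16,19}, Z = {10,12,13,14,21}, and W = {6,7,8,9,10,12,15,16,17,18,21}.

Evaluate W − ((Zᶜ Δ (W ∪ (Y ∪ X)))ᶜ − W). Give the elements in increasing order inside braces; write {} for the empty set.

Zᶜ = {5,6,7,8,9,11,15,16,17,18,19,20}
Y ∪ X = {5,7,8,9,10,11,12,14,16,18,19,20}
W ∪ (Y ∪ X) = {5,6,7,8,9,10,11,12,14,15,16,17,18,19,20,21}
Zᶜ Δ (W ∪ (Y ∪ X)) = {10,12,14,21}
(Zᶜ Δ (W ∪ (Y ∪ X)))ᶜ = {5,6,7,8,9,11,13,15,16,17,18,19,20}
(Zᶜ Δ (W ∪ (Y ∪ X)))ᶜ − W = {5,11,13,19,20}
W − ((Zᶜ Δ (W ∪ (Y ∪ X)))ᶜ − W) = {6,7,8,9,10,12,15,16,17,18,21}

{6,7,8,9,10,12,15,16,17,18,21}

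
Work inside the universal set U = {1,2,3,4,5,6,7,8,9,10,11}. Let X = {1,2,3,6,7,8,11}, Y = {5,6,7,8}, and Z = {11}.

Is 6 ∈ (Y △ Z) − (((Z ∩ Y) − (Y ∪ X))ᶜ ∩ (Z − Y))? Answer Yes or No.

6 ∈ Y and 6 ∉ Z, so 6 ∈ Y △ Z
6 ∉ Z and 6 ∈ Y, so 6 ∉ Z ∩ Y
6 ∈ Y and 6 ∈ X, so 6 ∈ Y ∪ X
6 ∉ (Z ∩ Y) and 6 ∈ (Y ∪ X), so 6 ∉ (Z ∩ Y) − (Y ∪ X)
6 ∈ ((Z ∩ Y) − (Y ∪ X))ᶜ since 6 ∉ ((Z ∩ Y) − (Y ∪ X))
6 ∉ Z and 6 ∈ Y, so 6 ∉ Z − Y
6 ∈ ((Z ∩ Y) − (Y ∪ X))ᶜ and 6 ∉ (Z − Y), so 6 ∉ ((Z ∩ Y) − (Y ∪ X))ᶜ ∩ (Z − Y)
6 ∈ (Y △ Z) and 6 ∉ (((Z ∩ Y) − (Y ∪ X))ᶜ ∩ (Z − Y)), so 6 ∈ (Y △ Z) − (((Z ∩ Y) − (Y ∪ X))ᶜ ∩ (Z − Y))

Yes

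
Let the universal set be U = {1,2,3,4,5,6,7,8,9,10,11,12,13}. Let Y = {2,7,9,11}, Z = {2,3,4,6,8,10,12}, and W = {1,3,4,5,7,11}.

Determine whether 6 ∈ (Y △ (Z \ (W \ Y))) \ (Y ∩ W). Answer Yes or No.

6 ∉ W and 6 ∉ Y, so 6 ∉ W \ Y
6 ∈ Z and 6 ∉ (W \ Y), so 6 ∈ Z \ (W \ Y)
6 ∉ Y and 6 ∈ (Z \ (W \ Y)), so 6 ∈ Y △ (Z \ (W \ Y))
6 ∉ Y and 6 ∉ W, so 6 ∉ Y ∩ W
6 ∈ (Y △ (Z \ (W \ Y))) and 6 ∉ (Y ∩ W), so 6 ∈ (Y △ (Z \ (W \ Y))) \ (Y ∩ W)

Yes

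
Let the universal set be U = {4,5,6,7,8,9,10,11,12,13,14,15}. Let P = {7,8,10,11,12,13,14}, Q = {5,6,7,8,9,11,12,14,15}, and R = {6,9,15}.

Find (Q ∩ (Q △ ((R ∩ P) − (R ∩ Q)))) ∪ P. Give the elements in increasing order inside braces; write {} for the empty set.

{5,6,7,8,9,10,11,12,13,14,15}

R ∩ P = {}
R ∩ Q = {6,9,15}
(R ∩ P) − (R ∩ Q) = {}
Q △ ((R ∩ P) − (R ∩ Q)) = {5,6,7,8,9,11,12,14,15}
Q ∩ (Q △ ((R ∩ P) − (R ∩ Q))) = {5,6,7,8,9,11,12,14,15}
(Q ∩ (Q △ ((R ∩ P) − (R ∩ Q)))) ∪ P = {5,6,7,8,9,10,11,12,13,14,15}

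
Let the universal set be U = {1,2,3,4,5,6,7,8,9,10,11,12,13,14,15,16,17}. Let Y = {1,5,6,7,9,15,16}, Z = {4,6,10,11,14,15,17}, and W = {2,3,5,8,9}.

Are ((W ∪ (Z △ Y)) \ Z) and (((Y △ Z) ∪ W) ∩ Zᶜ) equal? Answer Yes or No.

Z △ Y = {1,4,5,7,9,10,11,14,16,17}
W ∪ (Z △ Y) = {1,2,3,4,5,7,8,9,10,11,14,16,17}
(W ∪ (Z △ Y)) \ Z = {1,2,3,5,7,8,9,16}
Y △ Z = {1,4,5,7,9,10,11,14,16,17}
(Y △ Z) ∪ W = {1,2,3,4,5,7,8,9,10,11,14,16,17}
Zᶜ = {1,2,3,5,7,8,9,12,13,16}
((Y △ Z) ∪ W) ∩ Zᶜ = {1,2,3,5,7,8,9,16}
Both equal {1,2,3,5,7,8,9,16}, so (W ∪ (Z △ Y)) \ Z = ((Y △ Z) ∪ W) ∩ Zᶜ.

Yes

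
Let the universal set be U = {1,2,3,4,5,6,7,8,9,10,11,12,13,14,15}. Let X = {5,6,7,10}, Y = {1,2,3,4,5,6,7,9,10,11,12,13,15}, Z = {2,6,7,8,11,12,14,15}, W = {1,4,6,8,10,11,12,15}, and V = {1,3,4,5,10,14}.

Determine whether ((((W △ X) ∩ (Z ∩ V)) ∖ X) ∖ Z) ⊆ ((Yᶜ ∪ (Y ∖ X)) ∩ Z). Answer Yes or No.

W △ X = {1,4,5,7,8,11,12,15}
Z ∩ V = {14}
(W △ X) ∩ (Z ∩ V) = {}
((W △ X) ∩ (Z ∩ V)) ∖ X = {}
(((W △ X) ∩ (Z ∩ V)) ∖ X) ∖ Z = {}
Yᶜ = {8,14}
Y ∖ X = {1,2,3,4,9,11,12,13,15}
Yᶜ ∪ (Y ∖ X) = {1,2,3,4,8,9,11,12,13,14,15}
(Yᶜ ∪ (Y ∖ X)) ∩ Z = {2,8,11,12,14,15}
Every element of {} is in {2,8,11,12,14,15}, so (((W △ X) ∩ (Z ∩ V)) ∖ X) ∖ Z ⊆ (Yᶜ ∪ (Y ∖ X)) ∩ Z.

Yes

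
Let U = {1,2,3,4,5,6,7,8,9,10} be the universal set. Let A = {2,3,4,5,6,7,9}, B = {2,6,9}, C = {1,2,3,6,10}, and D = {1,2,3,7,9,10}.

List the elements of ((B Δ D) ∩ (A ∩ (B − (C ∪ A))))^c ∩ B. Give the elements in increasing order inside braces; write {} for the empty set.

{2,6,9}

B Δ D = {1,3,6,7,10}
C ∪ A = {1,2,3,4,5,6,7,9,10}
B − (C ∪ A) = {}
A ∩ (B − (C ∪ A)) = {}
(B Δ D) ∩ (A ∩ (B − (C ∪ A))) = {}
((B Δ D) ∩ (A ∩ (B − (C ∪ A))))^c = {1,2,3,4,5,6,7,8,9,10}
((B Δ D) ∩ (A ∩ (B − (C ∪ A))))^c ∩ B = {2,6,9}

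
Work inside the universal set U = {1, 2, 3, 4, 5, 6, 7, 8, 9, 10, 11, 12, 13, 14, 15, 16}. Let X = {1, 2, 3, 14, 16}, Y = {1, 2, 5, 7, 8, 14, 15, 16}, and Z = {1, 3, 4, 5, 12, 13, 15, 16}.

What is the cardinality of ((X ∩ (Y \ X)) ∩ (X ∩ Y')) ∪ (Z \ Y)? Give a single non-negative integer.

Y \ X = {5, 7, 8, 15}
X ∩ (Y \ X) = {}
Y' = {3, 4, 6, 9, 10, 11, 12, 13}
X ∩ Y' = {3}
(X ∩ (Y \ X)) ∩ (X ∩ Y') = {}
Z \ Y = {3, 4, 12, 13}
((X ∩ (Y \ X)) ∩ (X ∩ Y')) ∪ (Z \ Y) = {3, 4, 12, 13}
|((X ∩ (Y \ X)) ∩ (X ∩ Y')) ∪ (Z \ Y)| = 4

4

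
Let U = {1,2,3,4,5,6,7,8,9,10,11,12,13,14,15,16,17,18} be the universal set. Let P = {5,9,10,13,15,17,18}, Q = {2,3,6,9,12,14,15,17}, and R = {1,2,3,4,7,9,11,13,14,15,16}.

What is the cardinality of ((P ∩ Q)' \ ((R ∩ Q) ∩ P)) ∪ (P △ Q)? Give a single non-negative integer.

15

P ∩ Q = {9,15,17}
(P ∩ Q)' = {1,2,3,4,5,6,7,8,10,11,12,13,14,16,18}
R ∩ Q = {2,3,9,14,15}
(R ∩ Q) ∩ P = {9,15}
(P ∩ Q)' \ ((R ∩ Q) ∩ P) = {1,2,3,4,5,6,7,8,10,11,12,13,14,16,18}
P △ Q = {2,3,5,6,10,12,13,14,18}
((P ∩ Q)' \ ((R ∩ Q) ∩ P)) ∪ (P △ Q) = {1,2,3,4,5,6,7,8,10,11,12,13,14,16,18}
|((P ∩ Q)' \ ((R ∩ Q) ∩ P)) ∪ (P △ Q)| = 15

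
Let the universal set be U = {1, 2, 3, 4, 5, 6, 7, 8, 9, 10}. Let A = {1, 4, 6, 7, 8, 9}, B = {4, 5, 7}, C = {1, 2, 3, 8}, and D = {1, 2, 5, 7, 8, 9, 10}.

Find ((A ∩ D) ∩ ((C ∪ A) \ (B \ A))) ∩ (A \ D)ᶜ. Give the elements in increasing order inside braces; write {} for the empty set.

{1, 7, 8, 9}

A ∩ D = {1, 7, 8, 9}
C ∪ A = {1, 2, 3, 4, 6, 7, 8, 9}
B \ A = {5}
(C ∪ A) \ (B \ A) = {1, 2, 3, 4, 6, 7, 8, 9}
(A ∩ D) ∩ ((C ∪ A) \ (B \ A)) = {1, 7, 8, 9}
A \ D = {4, 6}
(A \ D)ᶜ = {1, 2, 3, 5, 7, 8, 9, 10}
((A ∩ D) ∩ ((C ∪ A) \ (B \ A))) ∩ (A \ D)ᶜ = {1, 7, 8, 9}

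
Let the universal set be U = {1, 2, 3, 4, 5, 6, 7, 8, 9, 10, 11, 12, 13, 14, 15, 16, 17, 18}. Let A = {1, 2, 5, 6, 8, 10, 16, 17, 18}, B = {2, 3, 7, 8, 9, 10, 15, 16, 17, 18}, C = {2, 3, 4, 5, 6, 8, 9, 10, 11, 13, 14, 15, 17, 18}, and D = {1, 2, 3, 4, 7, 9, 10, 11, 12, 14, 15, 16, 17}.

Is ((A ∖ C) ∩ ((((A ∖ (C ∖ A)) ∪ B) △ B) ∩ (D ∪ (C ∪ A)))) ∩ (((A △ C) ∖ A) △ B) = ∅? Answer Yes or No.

A ∖ C = {1, 16}
C ∖ A = {3, 4, 9, 11, 13, 14, 15}
A ∖ (C ∖ A) = {1, 2, 5, 6, 8, 10, 16, 17, 18}
(A ∖ (C ∖ A)) ∪ B = {1, 2, 3, 5, 6, 7, 8, 9, 10, 15, 16, 17, 18}
((A ∖ (C ∖ A)) ∪ B) △ B = {1, 5, 6}
C ∪ A = {1, 2, 3, 4, 5, 6, 8, 9, 10, 11, 13, 14, 15, 16, 17, 18}
D ∪ (C ∪ A) = {1, 2, 3, 4, 5, 6, 7, 8, 9, 10, 11, 12, 13, 14, 15, 16, 17, 18}
(((A ∖ (C ∖ A)) ∪ B) △ B) ∩ (D ∪ (C ∪ A)) = {1, 5, 6}
(A ∖ C) ∩ ((((A ∖ (C ∖ A)) ∪ B) △ B) ∩ (D ∪ (C ∪ A))) = {1}
A △ C = {1, 3, 4, 9, 11, 13, 14, 15, 16}
(A △ C) ∖ A = {3, 4, 9, 11, 13, 14, 15}
((A △ C) ∖ A) △ B = {2, 4, 7, 8, 10, 11, 13, 14, 16, 17, 18}
{1} and {2, 4, 7, 8, 10, 11, 13, 14, 16, 17, 18} share no elements.

Yes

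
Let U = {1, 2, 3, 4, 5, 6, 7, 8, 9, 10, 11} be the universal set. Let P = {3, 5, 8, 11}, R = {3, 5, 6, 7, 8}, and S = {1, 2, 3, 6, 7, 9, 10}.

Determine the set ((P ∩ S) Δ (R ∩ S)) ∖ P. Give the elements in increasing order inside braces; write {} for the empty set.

{6, 7}

P ∩ S = {3}
R ∩ S = {3, 6, 7}
(P ∩ S) Δ (R ∩ S) = {6, 7}
((P ∩ S) Δ (R ∩ S)) ∖ P = {6, 7}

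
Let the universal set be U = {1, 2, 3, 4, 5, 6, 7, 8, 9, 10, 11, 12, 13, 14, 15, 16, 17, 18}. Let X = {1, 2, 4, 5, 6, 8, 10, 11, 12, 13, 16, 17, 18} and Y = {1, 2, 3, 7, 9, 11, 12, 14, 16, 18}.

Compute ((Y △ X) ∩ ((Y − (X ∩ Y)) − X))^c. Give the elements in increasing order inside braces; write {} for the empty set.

{1, 2, 4, 5, 6, 8, 10, 11, 12, 13, 15, 16, 17, 18}

Y △ X = {3, 4, 5, 6, 7, 8, 9, 10, 13, 14, 17}
X ∩ Y = {1, 2, 11, 12, 16, 18}
Y − (X ∩ Y) = {3, 7, 9, 14}
(Y − (X ∩ Y)) − X = {3, 7, 9, 14}
(Y △ X) ∩ ((Y − (X ∩ Y)) − X) = {3, 7, 9, 14}
((Y △ X) ∩ ((Y − (X ∩ Y)) − X))^c = {1, 2, 4, 5, 6, 8, 10, 11, 12, 13, 15, 16, 17, 18}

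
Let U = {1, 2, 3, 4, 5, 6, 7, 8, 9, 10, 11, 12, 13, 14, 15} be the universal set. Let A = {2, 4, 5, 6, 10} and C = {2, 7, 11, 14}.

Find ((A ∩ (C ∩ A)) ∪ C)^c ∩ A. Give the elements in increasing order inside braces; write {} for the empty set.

{4, 5, 6, 10}

C ∩ A = {2}
A ∩ (C ∩ A) = {2}
(A ∩ (C ∩ A)) ∪ C = {2, 7, 11, 14}
((A ∩ (C ∩ A)) ∪ C)^c = {1, 3, 4, 5, 6, 8, 9, 10, 12, 13, 15}
((A ∩ (C ∩ A)) ∪ C)^c ∩ A = {4, 5, 6, 10}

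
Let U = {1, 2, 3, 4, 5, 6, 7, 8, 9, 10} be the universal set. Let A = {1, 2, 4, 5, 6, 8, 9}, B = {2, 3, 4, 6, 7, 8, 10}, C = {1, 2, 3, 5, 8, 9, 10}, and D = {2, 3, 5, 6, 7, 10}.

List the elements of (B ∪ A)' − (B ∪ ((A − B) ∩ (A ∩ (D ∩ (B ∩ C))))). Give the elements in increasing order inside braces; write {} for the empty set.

{}

B ∪ A = {1, 2, 3, 4, 5, 6, 7, 8, 9, 10}
(B ∪ A)' = {}
A − B = {1, 5, 9}
B ∩ C = {2, 3, 8, 10}
D ∩ (B ∩ C) = {2, 3, 10}
A ∩ (D ∩ (B ∩ C)) = {2}
(A − B) ∩ (A ∩ (D ∩ (B ∩ C))) = {}
B ∪ ((A − B) ∩ (A ∩ (D ∩ (B ∩ C)))) = {2, 3, 4, 6, 7, 8, 10}
(B ∪ A)' − (B ∪ ((A − B) ∩ (A ∩ (D ∩ (B ∩ C))))) = {}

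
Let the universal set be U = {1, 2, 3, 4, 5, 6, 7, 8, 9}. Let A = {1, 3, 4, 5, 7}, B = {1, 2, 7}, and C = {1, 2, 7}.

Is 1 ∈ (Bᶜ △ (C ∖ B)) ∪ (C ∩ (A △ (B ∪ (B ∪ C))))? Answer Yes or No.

1 ∈ B, so 1 ∉ Bᶜ
1 ∈ C and 1 ∈ B, so 1 ∉ C ∖ B
1 ∉ Bᶜ and 1 ∉ (C ∖ B), so 1 ∉ Bᶜ △ (C ∖ B)
1 ∈ B and 1 ∈ C, so 1 ∈ B ∪ C
1 ∈ B and 1 ∈ (B ∪ C), so 1 ∈ B ∪ (B ∪ C)
1 ∈ A and 1 ∈ (B ∪ (B ∪ C)), so 1 ∉ A △ (B ∪ (B ∪ C))
1 ∈ C and 1 ∉ (A △ (B ∪ (B ∪ C))), so 1 ∉ C ∩ (A △ (B ∪ (B ∪ C)))
1 ∉ (Bᶜ △ (C ∖ B)) and 1 ∉ (C ∩ (A △ (B ∪ (B ∪ C)))), so 1 ∉ (Bᶜ △ (C ∖ B)) ∪ (C ∩ (A △ (B ∪ (B ∪ C))))

No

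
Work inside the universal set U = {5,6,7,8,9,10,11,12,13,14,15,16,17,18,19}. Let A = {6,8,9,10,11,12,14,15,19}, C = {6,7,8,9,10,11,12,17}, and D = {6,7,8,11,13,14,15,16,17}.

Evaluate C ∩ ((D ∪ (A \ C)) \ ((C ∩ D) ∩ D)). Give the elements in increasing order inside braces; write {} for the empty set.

A \ C = {14,15,19}
D ∪ (A \ C) = {6,7,8,11,13,14,15,16,17,19}
C ∩ D = {6,7,8,11,17}
(C ∩ D) ∩ D = {6,7,8,11,17}
(D ∪ (A \ C)) \ ((C ∩ D) ∩ D) = {13,14,15,16,19}
C ∩ ((D ∪ (A \ C)) \ ((C ∩ D) ∩ D)) = {}

{}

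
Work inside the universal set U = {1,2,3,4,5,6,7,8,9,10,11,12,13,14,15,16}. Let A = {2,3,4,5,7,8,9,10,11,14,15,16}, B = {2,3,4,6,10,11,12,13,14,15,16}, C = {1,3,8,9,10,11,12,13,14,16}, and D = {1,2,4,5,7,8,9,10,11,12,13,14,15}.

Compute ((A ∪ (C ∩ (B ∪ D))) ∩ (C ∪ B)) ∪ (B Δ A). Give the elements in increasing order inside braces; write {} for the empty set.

{1,2,3,4,5,6,7,8,9,10,11,12,13,14,15,16}

B ∪ D = {1,2,3,4,5,6,7,8,9,10,11,12,13,14,15,16}
C ∩ (B ∪ D) = {1,3,8,9,10,11,12,13,14,16}
A ∪ (C ∩ (B ∪ D)) = {1,2,3,4,5,7,8,9,10,11,12,13,14,15,16}
C ∪ B = {1,2,3,4,6,8,9,10,11,12,13,14,15,16}
(A ∪ (C ∩ (B ∪ D))) ∩ (C ∪ B) = {1,2,3,4,8,9,10,11,12,13,14,15,16}
B Δ A = {5,6,7,8,9,12,13}
((A ∪ (C ∩ (B ∪ D))) ∩ (C ∪ B)) ∪ (B Δ A) = {1,2,3,4,5,6,7,8,9,10,11,12,13,14,15,16}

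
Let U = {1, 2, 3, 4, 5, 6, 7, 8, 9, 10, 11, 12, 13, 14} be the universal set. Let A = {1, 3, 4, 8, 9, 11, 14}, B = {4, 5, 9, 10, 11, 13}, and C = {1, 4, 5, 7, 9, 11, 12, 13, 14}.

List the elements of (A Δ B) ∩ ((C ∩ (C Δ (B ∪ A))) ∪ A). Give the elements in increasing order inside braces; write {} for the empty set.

{1, 3, 8, 14}

A Δ B = {1, 3, 5, 8, 10, 13, 14}
B ∪ A = {1, 3, 4, 5, 8, 9, 10, 11, 13, 14}
C Δ (B ∪ A) = {3, 7, 8, 10, 12}
C ∩ (C Δ (B ∪ A)) = {7, 12}
(C ∩ (C Δ (B ∪ A))) ∪ A = {1, 3, 4, 7, 8, 9, 11, 12, 14}
(A Δ B) ∩ ((C ∩ (C Δ (B ∪ A))) ∪ A) = {1, 3, 8, 14}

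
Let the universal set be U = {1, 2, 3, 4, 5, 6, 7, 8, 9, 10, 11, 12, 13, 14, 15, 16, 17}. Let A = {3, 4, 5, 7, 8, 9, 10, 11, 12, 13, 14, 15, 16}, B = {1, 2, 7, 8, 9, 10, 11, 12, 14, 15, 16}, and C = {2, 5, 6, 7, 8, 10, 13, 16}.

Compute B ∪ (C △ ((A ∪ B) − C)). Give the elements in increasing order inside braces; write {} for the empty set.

{1, 2, 3, 4, 5, 6, 7, 8, 9, 10, 11, 12, 13, 14, 15, 16}

A ∪ B = {1, 2, 3, 4, 5, 7, 8, 9, 10, 11, 12, 13, 14, 15, 16}
(A ∪ B) − C = {1, 3, 4, 9, 11, 12, 14, 15}
C △ ((A ∪ B) − C) = {1, 2, 3, 4, 5, 6, 7, 8, 9, 10, 11, 12, 13, 14, 15, 16}
B ∪ (C △ ((A ∪ B) − C)) = {1, 2, 3, 4, 5, 6, 7, 8, 9, 10, 11, 12, 13, 14, 15, 16}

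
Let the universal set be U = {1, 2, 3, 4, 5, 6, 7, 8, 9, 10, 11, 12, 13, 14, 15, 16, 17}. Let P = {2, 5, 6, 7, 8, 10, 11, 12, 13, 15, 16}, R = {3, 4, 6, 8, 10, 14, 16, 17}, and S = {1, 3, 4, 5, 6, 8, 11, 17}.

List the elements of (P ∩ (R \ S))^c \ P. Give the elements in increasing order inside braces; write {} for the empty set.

{1, 3, 4, 9, 14, 17}

R \ S = {10, 14, 16}
P ∩ (R \ S) = {10, 16}
(P ∩ (R \ S))^c = {1, 2, 3, 4, 5, 6, 7, 8, 9, 11, 12, 13, 14, 15, 17}
(P ∩ (R \ S))^c \ P = {1, 3, 4, 9, 14, 17}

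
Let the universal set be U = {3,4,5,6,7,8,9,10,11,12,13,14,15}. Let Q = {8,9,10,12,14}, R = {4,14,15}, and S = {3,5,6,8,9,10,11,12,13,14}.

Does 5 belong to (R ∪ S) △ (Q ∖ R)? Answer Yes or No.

Yes

5 ∉ R and 5 ∈ S, so 5 ∈ R ∪ S
5 ∉ Q and 5 ∉ R, so 5 ∉ Q ∖ R
5 ∈ (R ∪ S) and 5 ∉ (Q ∖ R), so 5 ∈ (R ∪ S) △ (Q ∖ R)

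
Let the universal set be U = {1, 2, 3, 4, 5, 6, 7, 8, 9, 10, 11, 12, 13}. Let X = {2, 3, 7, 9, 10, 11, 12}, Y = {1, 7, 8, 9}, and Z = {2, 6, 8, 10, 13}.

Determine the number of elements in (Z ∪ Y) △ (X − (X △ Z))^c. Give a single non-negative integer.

Z ∪ Y = {1, 2, 6, 7, 8, 9, 10, 13}
X △ Z = {3, 6, 7, 8, 9, 11, 12, 13}
X − (X △ Z) = {2, 10}
(X − (X △ Z))^c = {1, 3, 4, 5, 6, 7, 8, 9, 11, 12, 13}
(Z ∪ Y) △ (X − (X △ Z))^c = {2, 3, 4, 5, 10, 11, 12}
|(Z ∪ Y) △ (X − (X △ Z))^c| = 7

7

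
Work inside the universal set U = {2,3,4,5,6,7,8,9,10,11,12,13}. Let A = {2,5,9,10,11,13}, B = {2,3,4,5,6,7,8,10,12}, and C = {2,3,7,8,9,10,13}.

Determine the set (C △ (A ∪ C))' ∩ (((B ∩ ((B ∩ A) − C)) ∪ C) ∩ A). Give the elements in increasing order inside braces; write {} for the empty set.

{2,9,10,13}

A ∪ C = {2,3,5,7,8,9,10,11,13}
C △ (A ∪ C) = {5,11}
(C △ (A ∪ C))' = {2,3,4,6,7,8,9,10,12,13}
B ∩ A = {2,5,10}
(B ∩ A) − C = {5}
B ∩ ((B ∩ A) − C) = {5}
(B ∩ ((B ∩ A) − C)) ∪ C = {2,3,5,7,8,9,10,13}
((B ∩ ((B ∩ A) − C)) ∪ C) ∩ A = {2,5,9,10,13}
(C △ (A ∪ C))' ∩ (((B ∩ ((B ∩ A) − C)) ∪ C) ∩ A) = {2,9,10,13}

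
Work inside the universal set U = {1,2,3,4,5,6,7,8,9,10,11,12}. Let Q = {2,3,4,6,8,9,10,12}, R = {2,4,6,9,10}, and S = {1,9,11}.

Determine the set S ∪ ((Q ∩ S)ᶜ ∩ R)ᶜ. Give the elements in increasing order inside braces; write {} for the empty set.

Q ∩ S = {9}
(Q ∩ S)ᶜ = {1,2,3,4,5,6,7,8,10,11,12}
(Q ∩ S)ᶜ ∩ R = {2,4,6,10}
((Q ∩ S)ᶜ ∩ R)ᶜ = {1,3,5,7,8,9,11,12}
S ∪ ((Q ∩ S)ᶜ ∩ R)ᶜ = {1,3,5,7,8,9,11,12}

{1,3,5,7,8,9,11,12}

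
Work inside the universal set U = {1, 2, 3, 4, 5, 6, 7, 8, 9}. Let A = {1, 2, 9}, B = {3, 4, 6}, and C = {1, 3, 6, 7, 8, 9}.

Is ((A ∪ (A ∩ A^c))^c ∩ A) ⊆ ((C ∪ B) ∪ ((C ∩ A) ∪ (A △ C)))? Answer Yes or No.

A^c = {3, 4, 5, 6, 7, 8}
A ∩ A^c = {}
A ∪ (A ∩ A^c) = {1, 2, 9}
(A ∪ (A ∩ A^c))^c = {3, 4, 5, 6, 7, 8}
(A ∪ (A ∩ A^c))^c ∩ A = {}
C ∪ B = {1, 3, 4, 6, 7, 8, 9}
C ∩ A = {1, 9}
A △ C = {2, 3, 6, 7, 8}
(C ∩ A) ∪ (A △ C) = {1, 2, 3, 6, 7, 8, 9}
(C ∪ B) ∪ ((C ∩ A) ∪ (A △ C)) = {1, 2, 3, 4, 6, 7, 8, 9}
Every element of {} is in {1, 2, 3, 4, 6, 7, 8, 9}, so (A ∪ (A ∩ A^c))^c ∩ A ⊆ (C ∪ B) ∪ ((C ∩ A) ∪ (A △ C)).

Yes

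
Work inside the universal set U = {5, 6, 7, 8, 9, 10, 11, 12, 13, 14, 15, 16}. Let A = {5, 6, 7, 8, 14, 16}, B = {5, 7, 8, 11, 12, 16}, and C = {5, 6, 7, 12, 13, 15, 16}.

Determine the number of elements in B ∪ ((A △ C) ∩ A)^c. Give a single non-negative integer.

11

A △ C = {8, 12, 13, 14, 15}
(A △ C) ∩ A = {8, 14}
((A △ C) ∩ A)^c = {5, 6, 7, 9, 10, 11, 12, 13, 15, 16}
B ∪ ((A △ C) ∩ A)^c = {5, 6, 7, 8, 9, 10, 11, 12, 13, 15, 16}
|B ∪ ((A △ C) ∩ A)^c| = 11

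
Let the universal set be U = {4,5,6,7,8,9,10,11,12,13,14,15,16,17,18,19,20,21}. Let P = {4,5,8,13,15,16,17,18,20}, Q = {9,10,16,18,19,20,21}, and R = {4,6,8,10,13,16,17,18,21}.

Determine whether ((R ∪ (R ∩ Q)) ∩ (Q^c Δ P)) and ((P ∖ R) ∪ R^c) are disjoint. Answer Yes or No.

Yes

R ∩ Q = {10,16,18,21}
R ∪ (R ∩ Q) = {4,6,8,10,13,16,17,18,21}
Q^c = {4,5,6,7,8,11,12,13,14,15,17}
Q^c Δ P = {6,7,11,12,14,16,18,20}
(R ∪ (R ∩ Q)) ∩ (Q^c Δ P) = {6,16,18}
P ∖ R = {5,15,20}
R^c = {5,7,9,11,12,14,15,19,20}
(P ∖ R) ∪ R^c = {5,7,9,11,12,14,15,19,20}
{6,16,18} and {5,7,9,11,12,14,15,19,20} share no elements.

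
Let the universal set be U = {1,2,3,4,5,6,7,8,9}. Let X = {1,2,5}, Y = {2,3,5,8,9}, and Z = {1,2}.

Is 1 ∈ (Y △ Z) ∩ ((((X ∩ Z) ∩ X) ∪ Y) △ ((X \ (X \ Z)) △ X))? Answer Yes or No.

1 ∉ Y and 1 ∈ Z, so 1 ∈ Y △ Z
1 ∈ X and 1 ∈ Z, so 1 ∈ X ∩ Z
1 ∈ (X ∩ Z) and 1 ∈ X, so 1 ∈ (X ∩ Z) ∩ X
1 ∈ ((X ∩ Z) ∩ X) and 1 ∉ Y, so 1 ∈ ((X ∩ Z) ∩ X) ∪ Y
1 ∈ X and 1 ∈ Z, so 1 ∉ X \ Z
1 ∈ X and 1 ∉ (X \ Z), so 1 ∈ X \ (X \ Z)
1 ∈ (X \ (X \ Z)) and 1 ∈ X, so 1 ∉ (X \ (X \ Z)) △ X
1 ∈ (((X ∩ Z) ∩ X) ∪ Y) and 1 ∉ ((X \ (X \ Z)) △ X), so 1 ∈ (((X ∩ Z) ∩ X) ∪ Y) △ ((X \ (X \ Z)) △ X)
1 ∈ (Y △ Z) and 1 ∈ ((((X ∩ Z) ∩ X) ∪ Y) △ ((X \ (X \ Z)) △ X)), so 1 ∈ (Y △ Z) ∩ ((((X ∩ Z) ∩ X) ∪ Y) △ ((X \ (X \ Z)) △ X))

Yes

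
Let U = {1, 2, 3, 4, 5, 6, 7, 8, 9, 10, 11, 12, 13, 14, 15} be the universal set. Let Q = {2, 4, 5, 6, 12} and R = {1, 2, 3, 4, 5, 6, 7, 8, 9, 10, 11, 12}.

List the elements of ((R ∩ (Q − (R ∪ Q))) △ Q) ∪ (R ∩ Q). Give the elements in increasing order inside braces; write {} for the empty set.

{2, 4, 5, 6, 12}

R ∪ Q = {1, 2, 3, 4, 5, 6, 7, 8, 9, 10, 11, 12}
Q − (R ∪ Q) = {}
R ∩ (Q − (R ∪ Q)) = {}
(R ∩ (Q − (R ∪ Q))) △ Q = {2, 4, 5, 6, 12}
R ∩ Q = {2, 4, 5, 6, 12}
((R ∩ (Q − (R ∪ Q))) △ Q) ∪ (R ∩ Q) = {2, 4, 5, 6, 12}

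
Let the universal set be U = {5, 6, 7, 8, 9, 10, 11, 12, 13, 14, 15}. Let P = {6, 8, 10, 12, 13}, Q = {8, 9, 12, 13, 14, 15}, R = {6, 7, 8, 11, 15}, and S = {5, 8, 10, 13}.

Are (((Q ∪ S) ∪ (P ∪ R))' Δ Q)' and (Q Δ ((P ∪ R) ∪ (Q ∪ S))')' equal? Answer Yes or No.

Yes

Q ∪ S = {5, 8, 9, 10, 12, 13, 14, 15}
P ∪ R = {6, 7, 8, 10, 11, 12, 13, 15}
(Q ∪ S) ∪ (P ∪ R) = {5, 6, 7, 8, 9, 10, 11, 12, 13, 14, 15}
((Q ∪ S) ∪ (P ∪ R))' = {}
((Q ∪ S) ∪ (P ∪ R))' Δ Q = {8, 9, 12, 13, 14, 15}
(((Q ∪ S) ∪ (P ∪ R))' Δ Q)' = {5, 6, 7, 10, 11}
(P ∪ R) ∪ (Q ∪ S) = {5, 6, 7, 8, 9, 10, 11, 12, 13, 14, 15}
((P ∪ R) ∪ (Q ∪ S))' = {}
Q Δ ((P ∪ R) ∪ (Q ∪ S))' = {8, 9, 12, 13, 14, 15}
(Q Δ ((P ∪ R) ∪ (Q ∪ S))')' = {5, 6, 7, 10, 11}
Both equal {5, 6, 7, 10, 11}, so (((Q ∪ S) ∪ (P ∪ R))' Δ Q)' = (Q Δ ((P ∪ R) ∪ (Q ∪ S))')'.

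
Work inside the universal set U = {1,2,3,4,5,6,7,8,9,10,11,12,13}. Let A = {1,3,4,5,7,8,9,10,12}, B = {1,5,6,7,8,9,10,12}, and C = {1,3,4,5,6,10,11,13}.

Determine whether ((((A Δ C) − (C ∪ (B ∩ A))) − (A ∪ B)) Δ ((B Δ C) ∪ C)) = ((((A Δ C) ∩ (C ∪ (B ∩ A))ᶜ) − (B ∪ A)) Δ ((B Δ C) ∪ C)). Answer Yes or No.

Yes

A Δ C = {6,7,8,9,11,12,13}
B ∩ A = {1,5,7,8,9,10,12}
C ∪ (B ∩ A) = {1,3,4,5,6,7,8,9,10,11,12,13}
(A Δ C) − (C ∪ (B ∩ A)) = {}
A ∪ B = {1,3,4,5,6,7,8,9,10,12}
((A Δ C) − (C ∪ (B ∩ A))) − (A ∪ B) = {}
B Δ C = {3,4,7,8,9,11,12,13}
(B Δ C) ∪ C = {1,3,4,5,6,7,8,9,10,11,12,13}
(((A Δ C) − (C ∪ (B ∩ A))) − (A ∪ B)) Δ ((B Δ C) ∪ C) = {1,3,4,5,6,7,8,9,10,11,12,13}
(C ∪ (B ∩ A))ᶜ = {2}
(A Δ C) ∩ (C ∪ (B ∩ A))ᶜ = {}
B ∪ A = {1,3,4,5,6,7,8,9,10,12}
((A Δ C) ∩ (C ∪ (B ∩ A))ᶜ) − (B ∪ A) = {}
(((A Δ C) ∩ (C ∪ (B ∩ A))ᶜ) − (B ∪ A)) Δ ((B Δ C) ∪ C) = {1,3,4,5,6,7,8,9,10,11,12,13}
Both equal {1,3,4,5,6,7,8,9,10,11,12,13}, so (((A Δ C) − (C ∪ (B ∩ A))) − (A ∪ B)) Δ ((B Δ C) ∪ C) = (((A Δ C) ∩ (C ∪ (B ∩ A))ᶜ) − (B ∪ A)) Δ ((B Δ C) ∪ C).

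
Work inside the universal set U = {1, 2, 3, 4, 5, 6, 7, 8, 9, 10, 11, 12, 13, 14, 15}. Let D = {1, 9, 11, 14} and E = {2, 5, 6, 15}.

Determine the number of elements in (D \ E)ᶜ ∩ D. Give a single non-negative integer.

D \ E = {1, 9, 11, 14}
(D \ E)ᶜ = {2, 3, 4, 5, 6, 7, 8, 10, 12, 13, 15}
(D \ E)ᶜ ∩ D = {}
|(D \ E)ᶜ ∩ D| = 0

0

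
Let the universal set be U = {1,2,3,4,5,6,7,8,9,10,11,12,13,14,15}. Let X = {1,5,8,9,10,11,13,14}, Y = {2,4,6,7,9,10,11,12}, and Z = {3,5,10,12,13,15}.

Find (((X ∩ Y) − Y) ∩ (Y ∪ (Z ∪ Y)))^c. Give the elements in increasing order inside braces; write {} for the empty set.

X ∩ Y = {9,10,11}
(X ∩ Y) − Y = {}
Z ∪ Y = {2,3,4,5,6,7,9,10,11,12,13,15}
Y ∪ (Z ∪ Y) = {2,3,4,5,6,7,9,10,11,12,13,15}
((X ∩ Y) − Y) ∩ (Y ∪ (Z ∪ Y)) = {}
(((X ∩ Y) − Y) ∩ (Y ∪ (Z ∪ Y)))^c = {1,2,3,4,5,6,7,8,9,10,11,12,13,14,15}

{1,2,3,4,5,6,7,8,9,10,11,12,13,14,15}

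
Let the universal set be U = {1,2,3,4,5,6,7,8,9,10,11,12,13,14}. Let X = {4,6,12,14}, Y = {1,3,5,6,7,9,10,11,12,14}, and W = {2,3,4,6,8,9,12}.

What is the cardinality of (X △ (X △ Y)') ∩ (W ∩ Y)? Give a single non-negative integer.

0

X △ Y = {1,3,4,5,7,9,10,11}
(X △ Y)' = {2,6,8,12,13,14}
X △ (X △ Y)' = {2,4,8,13}
W ∩ Y = {3,6,9,12}
(X △ (X △ Y)') ∩ (W ∩ Y) = {}
|(X △ (X △ Y)') ∩ (W ∩ Y)| = 0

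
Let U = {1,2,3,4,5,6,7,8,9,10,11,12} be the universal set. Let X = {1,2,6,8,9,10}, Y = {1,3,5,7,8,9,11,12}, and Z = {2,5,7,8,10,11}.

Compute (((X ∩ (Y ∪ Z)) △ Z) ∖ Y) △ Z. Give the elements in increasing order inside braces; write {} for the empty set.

Y ∪ Z = {1,2,3,5,7,8,9,10,11,12}
X ∩ (Y ∪ Z) = {1,2,8,9,10}
(X ∩ (Y ∪ Z)) △ Z = {1,5,7,9,11}
((X ∩ (Y ∪ Z)) △ Z) ∖ Y = {}
(((X ∩ (Y ∪ Z)) △ Z) ∖ Y) △ Z = {2,5,7,8,10,11}

{2,5,7,8,10,11}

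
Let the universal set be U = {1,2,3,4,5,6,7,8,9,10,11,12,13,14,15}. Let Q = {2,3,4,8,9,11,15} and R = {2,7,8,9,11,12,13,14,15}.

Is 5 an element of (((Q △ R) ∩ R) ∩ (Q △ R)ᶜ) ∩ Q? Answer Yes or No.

5 ∉ Q and 5 ∉ R, so 5 ∉ Q △ R
5 ∉ (Q △ R) and 5 ∉ R, so 5 ∉ (Q △ R) ∩ R
5 ∉ Q and 5 ∉ R, so 5 ∉ Q △ R
5 ∈ (Q △ R)ᶜ since 5 ∉ (Q △ R)
5 ∉ ((Q △ R) ∩ R) and 5 ∈ (Q △ R)ᶜ, so 5 ∉ ((Q △ R) ∩ R) ∩ (Q △ R)ᶜ
5 ∉ (((Q △ R) ∩ R) ∩ (Q △ R)ᶜ) and 5 ∉ Q, so 5 ∉ (((Q △ R) ∩ R) ∩ (Q △ R)ᶜ) ∩ Q

No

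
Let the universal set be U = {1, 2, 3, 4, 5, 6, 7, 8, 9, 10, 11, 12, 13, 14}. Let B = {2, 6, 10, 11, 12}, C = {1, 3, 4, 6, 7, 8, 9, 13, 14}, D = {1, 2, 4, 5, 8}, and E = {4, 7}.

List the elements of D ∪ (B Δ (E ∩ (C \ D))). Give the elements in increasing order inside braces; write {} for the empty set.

C \ D = {3, 6, 7, 9, 13, 14}
E ∩ (C \ D) = {7}
B Δ (E ∩ (C \ D)) = {2, 6, 7, 10, 11, 12}
D ∪ (B Δ (E ∩ (C \ D))) = {1, 2, 4, 5, 6, 7, 8, 10, 11, 12}

{1, 2, 4, 5, 6, 7, 8, 10, 11, 12}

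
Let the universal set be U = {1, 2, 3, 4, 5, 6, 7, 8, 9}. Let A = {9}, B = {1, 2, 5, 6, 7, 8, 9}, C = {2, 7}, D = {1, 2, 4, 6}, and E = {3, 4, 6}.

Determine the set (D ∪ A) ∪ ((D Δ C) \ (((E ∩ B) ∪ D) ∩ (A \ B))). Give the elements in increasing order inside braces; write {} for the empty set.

{1, 2, 4, 6, 7, 9}

D ∪ A = {1, 2, 4, 6, 9}
D Δ C = {1, 4, 6, 7}
E ∩ B = {6}
(E ∩ B) ∪ D = {1, 2, 4, 6}
A \ B = {}
((E ∩ B) ∪ D) ∩ (A \ B) = {}
(D Δ C) \ (((E ∩ B) ∪ D) ∩ (A \ B)) = {1, 4, 6, 7}
(D ∪ A) ∪ ((D Δ C) \ (((E ∩ B) ∪ D) ∩ (A \ B))) = {1, 2, 4, 6, 7, 9}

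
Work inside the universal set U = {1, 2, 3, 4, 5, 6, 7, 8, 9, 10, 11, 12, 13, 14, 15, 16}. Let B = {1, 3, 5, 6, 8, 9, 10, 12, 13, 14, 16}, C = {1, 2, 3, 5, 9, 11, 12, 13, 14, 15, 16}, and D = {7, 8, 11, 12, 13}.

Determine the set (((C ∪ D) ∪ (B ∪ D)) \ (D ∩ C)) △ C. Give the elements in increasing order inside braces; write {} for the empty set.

C ∪ D = {1, 2, 3, 5, 7, 8, 9, 11, 12, 13, 14, 15, 16}
B ∪ D = {1, 3, 5, 6, 7, 8, 9, 10, 11, 12, 13, 14, 16}
(C ∪ D) ∪ (B ∪ D) = {1, 2, 3, 5, 6, 7, 8, 9, 10, 11, 12, 13, 14, 15, 16}
D ∩ C = {11, 12, 13}
((C ∪ D) ∪ (B ∪ D)) \ (D ∩ C) = {1, 2, 3, 5, 6, 7, 8, 9, 10, 14, 15, 16}
(((C ∪ D) ∪ (B ∪ D)) \ (D ∩ C)) △ C = {6, 7, 8, 10, 11, 12, 13}

{6, 7, 8, 10, 11, 12, 13}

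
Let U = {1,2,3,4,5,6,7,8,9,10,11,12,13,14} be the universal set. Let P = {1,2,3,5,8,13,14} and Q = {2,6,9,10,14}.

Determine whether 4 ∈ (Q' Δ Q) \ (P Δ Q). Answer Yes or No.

Yes

4 ∉ Q, so 4 ∈ Q'
4 ∈ Q' and 4 ∉ Q, so 4 ∈ Q' Δ Q
4 ∉ P and 4 ∉ Q, so 4 ∉ P Δ Q
4 ∈ (Q' Δ Q) and 4 ∉ (P Δ Q), so 4 ∈ (Q' Δ Q) \ (P Δ Q)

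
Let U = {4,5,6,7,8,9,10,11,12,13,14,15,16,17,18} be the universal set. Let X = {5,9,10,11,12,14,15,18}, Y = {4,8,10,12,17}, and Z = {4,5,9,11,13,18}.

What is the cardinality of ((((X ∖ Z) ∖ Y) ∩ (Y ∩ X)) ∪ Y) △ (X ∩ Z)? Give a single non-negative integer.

9

X ∖ Z = {10,12,14,15}
(X ∖ Z) ∖ Y = {14,15}
Y ∩ X = {10,12}
((X ∖ Z) ∖ Y) ∩ (Y ∩ X) = {}
(((X ∖ Z) ∖ Y) ∩ (Y ∩ X)) ∪ Y = {4,8,10,12,17}
X ∩ Z = {5,9,11,18}
((((X ∖ Z) ∖ Y) ∩ (Y ∩ X)) ∪ Y) △ (X ∩ Z) = {4,5,8,9,10,11,12,17,18}
|((((X ∖ Z) ∖ Y) ∩ (Y ∩ X)) ∪ Y) △ (X ∩ Z)| = 9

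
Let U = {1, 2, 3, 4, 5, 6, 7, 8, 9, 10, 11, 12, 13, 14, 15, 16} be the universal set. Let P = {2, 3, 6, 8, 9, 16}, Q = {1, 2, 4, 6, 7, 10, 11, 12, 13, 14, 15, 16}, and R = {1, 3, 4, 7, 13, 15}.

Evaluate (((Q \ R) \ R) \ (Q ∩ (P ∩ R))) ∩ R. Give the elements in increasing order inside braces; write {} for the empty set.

{}

Q \ R = {2, 6, 10, 11, 12, 14, 16}
(Q \ R) \ R = {2, 6, 10, 11, 12, 14, 16}
P ∩ R = {3}
Q ∩ (P ∩ R) = {}
((Q \ R) \ R) \ (Q ∩ (P ∩ R)) = {2, 6, 10, 11, 12, 14, 16}
(((Q \ R) \ R) \ (Q ∩ (P ∩ R))) ∩ R = {}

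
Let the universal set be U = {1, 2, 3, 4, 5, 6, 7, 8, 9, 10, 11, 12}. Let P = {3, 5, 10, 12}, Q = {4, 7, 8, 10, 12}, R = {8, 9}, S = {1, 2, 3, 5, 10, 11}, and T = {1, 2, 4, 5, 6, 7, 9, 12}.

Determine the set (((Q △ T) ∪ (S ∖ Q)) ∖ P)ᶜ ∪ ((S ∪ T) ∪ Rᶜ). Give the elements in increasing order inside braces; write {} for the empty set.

{1, 2, 3, 4, 5, 6, 7, 9, 10, 11, 12}

Q △ T = {1, 2, 5, 6, 8, 9, 10}
S ∖ Q = {1, 2, 3, 5, 11}
(Q △ T) ∪ (S ∖ Q) = {1, 2, 3, 5, 6, 8, 9, 10, 11}
((Q △ T) ∪ (S ∖ Q)) ∖ P = {1, 2, 6, 8, 9, 11}
(((Q △ T) ∪ (S ∖ Q)) ∖ P)ᶜ = {3, 4, 5, 7, 10, 12}
S ∪ T = {1, 2, 3, 4, 5, 6, 7, 9, 10, 11, 12}
Rᶜ = {1, 2, 3, 4, 5, 6, 7, 10, 11, 12}
(S ∪ T) ∪ Rᶜ = {1, 2, 3, 4, 5, 6, 7, 9, 10, 11, 12}
(((Q △ T) ∪ (S ∖ Q)) ∖ P)ᶜ ∪ ((S ∪ T) ∪ Rᶜ) = {1, 2, 3, 4, 5, 6, 7, 9, 10, 11, 12}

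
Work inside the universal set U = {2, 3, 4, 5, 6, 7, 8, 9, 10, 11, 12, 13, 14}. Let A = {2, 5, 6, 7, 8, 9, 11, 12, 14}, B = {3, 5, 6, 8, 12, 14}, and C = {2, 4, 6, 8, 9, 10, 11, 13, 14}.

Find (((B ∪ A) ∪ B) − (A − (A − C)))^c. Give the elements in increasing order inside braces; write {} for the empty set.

B ∪ A = {2, 3, 5, 6, 7, 8, 9, 11, 12, 14}
(B ∪ A) ∪ B = {2, 3, 5, 6, 7, 8, 9, 11, 12, 14}
A − C = {5, 7, 12}
A − (A − C) = {2, 6, 8, 9, 11, 14}
((B ∪ A) ∪ B) − (A − (A − C)) = {3, 5, 7, 12}
(((B ∪ A) ∪ B) − (A − (A − C)))^c = {2, 4, 6, 8, 9, 10, 11, 13, 14}

{2, 4, 6, 8, 9, 10, 11, 13, 14}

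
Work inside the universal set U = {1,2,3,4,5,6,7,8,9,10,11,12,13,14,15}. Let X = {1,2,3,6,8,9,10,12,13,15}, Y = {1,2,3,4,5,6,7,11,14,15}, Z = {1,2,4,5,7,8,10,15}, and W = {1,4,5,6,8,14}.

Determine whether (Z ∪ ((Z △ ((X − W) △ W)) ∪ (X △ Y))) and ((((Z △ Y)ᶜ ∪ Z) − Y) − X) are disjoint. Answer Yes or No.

Yes

X − W = {2,3,9,10,12,13,15}
(X − W) △ W = {1,2,3,4,5,6,8,9,10,12,13,14,15}
Z △ ((X − W) △ W) = {3,6,7,9,12,13,14}
X △ Y = {4,5,7,8,9,10,11,12,13,14}
(Z △ ((X − W) △ W)) ∪ (X △ Y) = {3,4,5,6,7,8,9,10,11,12,13,14}
Z ∪ ((Z △ ((X − W) △ W)) ∪ (X △ Y)) = {1,2,3,4,5,6,7,8,9,10,11,12,13,14,15}
Z △ Y = {3,6,8,10,11,14}
(Z △ Y)ᶜ = {1,2,4,5,7,9,12,13,15}
(Z △ Y)ᶜ ∪ Z = {1,2,4,5,7,8,9,10,12,13,15}
((Z △ Y)ᶜ ∪ Z) − Y = {8,9,10,12,13}
(((Z △ Y)ᶜ ∪ Z) − Y) − X = {}
{1,2,3,4,5,6,7,8,9,10,11,12,13,14,15} and {} share no elements.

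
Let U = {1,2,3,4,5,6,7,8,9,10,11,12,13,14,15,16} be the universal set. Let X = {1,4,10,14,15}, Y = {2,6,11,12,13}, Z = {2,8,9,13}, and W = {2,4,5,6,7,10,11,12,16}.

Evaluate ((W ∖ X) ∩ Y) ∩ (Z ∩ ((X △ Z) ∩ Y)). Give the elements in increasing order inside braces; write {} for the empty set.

{2}

W ∖ X = {2,5,6,7,11,12,16}
(W ∖ X) ∩ Y = {2,6,11,12}
X △ Z = {1,2,4,8,9,10,13,14,15}
(X △ Z) ∩ Y = {2,13}
Z ∩ ((X △ Z) ∩ Y) = {2,13}
((W ∖ X) ∩ Y) ∩ (Z ∩ ((X △ Z) ∩ Y)) = {2}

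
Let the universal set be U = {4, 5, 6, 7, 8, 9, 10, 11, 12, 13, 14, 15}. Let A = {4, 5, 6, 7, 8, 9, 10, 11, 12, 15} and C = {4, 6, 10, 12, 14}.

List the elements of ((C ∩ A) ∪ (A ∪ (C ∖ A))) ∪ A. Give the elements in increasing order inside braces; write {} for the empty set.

{4, 5, 6, 7, 8, 9, 10, 11, 12, 14, 15}

C ∩ A = {4, 6, 10, 12}
C ∖ A = {14}
A ∪ (C ∖ A) = {4, 5, 6, 7, 8, 9, 10, 11, 12, 14, 15}
(C ∩ A) ∪ (A ∪ (C ∖ A)) = {4, 5, 6, 7, 8, 9, 10, 11, 12, 14, 15}
((C ∩ A) ∪ (A ∪ (C ∖ A))) ∪ A = {4, 5, 6, 7, 8, 9, 10, 11, 12, 14, 15}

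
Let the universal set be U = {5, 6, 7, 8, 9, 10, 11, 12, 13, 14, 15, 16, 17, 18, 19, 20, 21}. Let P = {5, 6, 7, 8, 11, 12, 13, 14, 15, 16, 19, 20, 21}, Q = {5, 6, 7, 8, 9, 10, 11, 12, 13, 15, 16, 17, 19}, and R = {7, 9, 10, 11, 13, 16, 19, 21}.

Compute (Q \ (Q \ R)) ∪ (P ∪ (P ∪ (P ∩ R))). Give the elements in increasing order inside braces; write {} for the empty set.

Q \ R = {5, 6, 8, 12, 15, 17}
Q \ (Q \ R) = {7, 9, 10, 11, 13, 16, 19}
P ∩ R = {7, 11, 13, 16, 19, 21}
P ∪ (P ∩ R) = {5, 6, 7, 8, 11, 12, 13, 14, 15, 16, 19, 20, 21}
P ∪ (P ∪ (P ∩ R)) = {5, 6, 7, 8, 11, 12, 13, 14, 15, 16, 19, 20, 21}
(Q \ (Q \ R)) ∪ (P ∪ (P ∪ (P ∩ R))) = {5, 6, 7, 8, 9, 10, 11, 12, 13, 14, 15, 16, 19, 20, 21}

{5, 6, 7, 8, 9, 10, 11, 12, 13, 14, 15, 16, 19, 20, 21}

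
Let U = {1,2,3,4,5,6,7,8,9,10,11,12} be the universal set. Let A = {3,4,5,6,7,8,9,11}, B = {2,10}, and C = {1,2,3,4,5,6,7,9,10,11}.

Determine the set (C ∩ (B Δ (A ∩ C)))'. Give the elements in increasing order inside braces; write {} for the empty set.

{1,8,12}

A ∩ C = {3,4,5,6,7,9,11}
B Δ (A ∩ C) = {2,3,4,5,6,7,9,10,11}
C ∩ (B Δ (A ∩ C)) = {2,3,4,5,6,7,9,10,11}
(C ∩ (B Δ (A ∩ C)))' = {1,8,12}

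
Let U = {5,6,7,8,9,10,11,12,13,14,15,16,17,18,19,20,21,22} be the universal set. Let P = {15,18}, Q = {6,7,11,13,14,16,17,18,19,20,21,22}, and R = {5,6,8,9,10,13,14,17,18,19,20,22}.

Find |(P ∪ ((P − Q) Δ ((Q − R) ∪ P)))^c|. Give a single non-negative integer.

12

P − Q = {15}
Q − R = {7,11,16,21}
(Q − R) ∪ P = {7,11,15,16,18,21}
(P − Q) Δ ((Q − R) ∪ P) = {7,11,16,18,21}
P ∪ ((P − Q) Δ ((Q − R) ∪ P)) = {7,11,15,16,18,21}
(P ∪ ((P − Q) Δ ((Q − R) ∪ P)))^c = {5,6,8,9,10,12,13,14,17,19,20,22}
|(P ∪ ((P − Q) Δ ((Q − R) ∪ P)))^c| = 12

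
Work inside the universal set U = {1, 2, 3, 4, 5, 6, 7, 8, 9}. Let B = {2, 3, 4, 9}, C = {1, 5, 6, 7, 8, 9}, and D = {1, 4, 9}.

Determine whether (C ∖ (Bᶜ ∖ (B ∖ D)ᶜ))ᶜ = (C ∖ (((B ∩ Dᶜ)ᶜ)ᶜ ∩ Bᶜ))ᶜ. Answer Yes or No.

Yes

Bᶜ = {1, 5, 6, 7, 8}
B ∖ D = {2, 3}
(B ∖ D)ᶜ = {1, 4, 5, 6, 7, 8, 9}
Bᶜ ∖ (B ∖ D)ᶜ = {}
C ∖ (Bᶜ ∖ (B ∖ D)ᶜ) = {1, 5, 6, 7, 8, 9}
(C ∖ (Bᶜ ∖ (B ∖ D)ᶜ))ᶜ = {2, 3, 4}
Dᶜ = {2, 3, 5, 6, 7, 8}
B ∩ Dᶜ = {2, 3}
(B ∩ Dᶜ)ᶜ = {1, 4, 5, 6, 7, 8, 9}
((B ∩ Dᶜ)ᶜ)ᶜ = {2, 3}
((B ∩ Dᶜ)ᶜ)ᶜ ∩ Bᶜ = {}
C ∖ (((B ∩ Dᶜ)ᶜ)ᶜ ∩ Bᶜ) = {1, 5, 6, 7, 8, 9}
(C ∖ (((B ∩ Dᶜ)ᶜ)ᶜ ∩ Bᶜ))ᶜ = {2, 3, 4}
Both equal {2, 3, 4}, so (C ∖ (Bᶜ ∖ (B ∖ D)ᶜ))ᶜ = (C ∖ (((B ∩ Dᶜ)ᶜ)ᶜ ∩ Bᶜ))ᶜ.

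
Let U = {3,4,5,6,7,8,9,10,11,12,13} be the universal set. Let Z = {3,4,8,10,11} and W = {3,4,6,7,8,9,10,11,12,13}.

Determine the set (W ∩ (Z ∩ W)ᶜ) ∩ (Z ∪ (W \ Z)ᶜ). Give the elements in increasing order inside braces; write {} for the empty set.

Z ∩ W = {3,4,8,10,11}
(Z ∩ W)ᶜ = {5,6,7,9,12,13}
W ∩ (Z ∩ W)ᶜ = {6,7,9,12,13}
W \ Z = {6,7,9,12,13}
(W \ Z)ᶜ = {3,4,5,8,10,11}
Z ∪ (W \ Z)ᶜ = {3,4,5,8,10,11}
(W ∩ (Z ∩ W)ᶜ) ∩ (Z ∪ (W \ Z)ᶜ) = {}

{}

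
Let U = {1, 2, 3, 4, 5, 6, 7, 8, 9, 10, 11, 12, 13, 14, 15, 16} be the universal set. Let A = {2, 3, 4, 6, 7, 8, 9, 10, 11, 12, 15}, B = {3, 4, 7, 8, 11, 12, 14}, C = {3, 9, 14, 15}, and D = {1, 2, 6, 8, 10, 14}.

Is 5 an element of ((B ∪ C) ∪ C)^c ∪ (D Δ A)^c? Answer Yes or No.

5 ∉ B and 5 ∉ C, so 5 ∉ B ∪ C
5 ∉ (B ∪ C) and 5 ∉ C, so 5 ∉ (B ∪ C) ∪ C
5 ∈ ((B ∪ C) ∪ C)^c since 5 ∉ ((B ∪ C) ∪ C)
5 ∉ D and 5 ∉ A, so 5 ∉ D Δ A
5 ∈ (D Δ A)^c since 5 ∉ (D Δ A)
5 ∈ ((B ∪ C) ∪ C)^c and 5 ∈ (D Δ A)^c, so 5 ∈ ((B ∪ C) ∪ C)^c ∪ (D Δ A)^c

Yes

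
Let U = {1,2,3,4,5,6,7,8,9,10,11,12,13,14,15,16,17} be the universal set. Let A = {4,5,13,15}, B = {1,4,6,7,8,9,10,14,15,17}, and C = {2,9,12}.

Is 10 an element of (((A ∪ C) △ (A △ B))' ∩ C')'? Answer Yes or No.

Yes

10 ∉ A and 10 ∉ C, so 10 ∉ A ∪ C
10 ∉ A and 10 ∈ B, so 10 ∈ A △ B
10 ∉ (A ∪ C) and 10 ∈ (A △ B), so 10 ∈ (A ∪ C) △ (A △ B)
10 ∉ ((A ∪ C) △ (A △ B))' since 10 ∈ ((A ∪ C) △ (A △ B))
10 ∉ C, so 10 ∈ C'
10 ∉ ((A ∪ C) △ (A △ B))' and 10 ∈ C', so 10 ∉ ((A ∪ C) △ (A △ B))' ∩ C'
10 ∈ (((A ∪ C) △ (A △ B))' ∩ C')' since 10 ∉ (((A ∪ C) △ (A △ B))' ∩ C')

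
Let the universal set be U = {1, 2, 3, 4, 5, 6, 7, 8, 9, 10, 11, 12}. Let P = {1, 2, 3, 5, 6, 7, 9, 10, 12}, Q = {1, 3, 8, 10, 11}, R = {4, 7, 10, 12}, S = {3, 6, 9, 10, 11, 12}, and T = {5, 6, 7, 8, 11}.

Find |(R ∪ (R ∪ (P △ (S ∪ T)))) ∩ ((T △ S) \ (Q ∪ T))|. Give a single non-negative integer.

1

S ∪ T = {3, 5, 6, 7, 8, 9, 10, 11, 12}
P △ (S ∪ T) = {1, 2, 8, 11}
R ∪ (P △ (S ∪ T)) = {1, 2, 4, 7, 8, 10, 11, 12}
R ∪ (R ∪ (P △ (S ∪ T))) = {1, 2, 4, 7, 8, 10, 11, 12}
T △ S = {3, 5, 7, 8, 9, 10, 12}
Q ∪ T = {1, 3, 5, 6, 7, 8, 10, 11}
(T △ S) \ (Q ∪ T) = {9, 12}
(R ∪ (R ∪ (P △ (S ∪ T)))) ∩ ((T △ S) \ (Q ∪ T)) = {12}
|(R ∪ (R ∪ (P △ (S ∪ T)))) ∩ ((T △ S) \ (Q ∪ T))| = 1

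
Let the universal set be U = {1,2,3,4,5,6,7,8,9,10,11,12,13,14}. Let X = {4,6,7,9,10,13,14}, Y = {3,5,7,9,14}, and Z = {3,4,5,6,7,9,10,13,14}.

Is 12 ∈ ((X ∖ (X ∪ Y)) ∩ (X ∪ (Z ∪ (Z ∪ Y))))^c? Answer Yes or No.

12 ∉ X and 12 ∉ Y, so 12 ∉ X ∪ Y
12 ∉ X and 12 ∉ (X ∪ Y), so 12 ∉ X ∖ (X ∪ Y)
12 ∉ Z and 12 ∉ Y, so 12 ∉ Z ∪ Y
12 ∉ Z and 12 ∉ (Z ∪ Y), so 12 ∉ Z ∪ (Z ∪ Y)
12 ∉ X and 12 ∉ (Z ∪ (Z ∪ Y)), so 12 ∉ X ∪ (Z ∪ (Z ∪ Y))
12 ∉ (X ∖ (X ∪ Y)) and 12 ∉ (X ∪ (Z ∪ (Z ∪ Y))), so 12 ∉ (X ∖ (X ∪ Y)) ∩ (X ∪ (Z ∪ (Z ∪ Y)))
12 ∈ ((X ∖ (X ∪ Y)) ∩ (X ∪ (Z ∪ (Z ∪ Y))))^c since 12 ∉ ((X ∖ (X ∪ Y)) ∩ (X ∪ (Z ∪ (Z ∪ Y))))

Yes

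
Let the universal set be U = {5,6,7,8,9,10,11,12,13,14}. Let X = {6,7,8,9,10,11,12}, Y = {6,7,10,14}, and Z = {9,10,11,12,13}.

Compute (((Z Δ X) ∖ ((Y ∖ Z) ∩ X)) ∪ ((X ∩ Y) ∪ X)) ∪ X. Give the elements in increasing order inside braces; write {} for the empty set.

Z Δ X = {6,7,8,13}
Y ∖ Z = {6,7,14}
(Y ∖ Z) ∩ X = {6,7}
(Z Δ X) ∖ ((Y ∖ Z) ∩ X) = {8,13}
X ∩ Y = {6,7,10}
(X ∩ Y) ∪ X = {6,7,8,9,10,11,12}
((Z Δ X) ∖ ((Y ∖ Z) ∩ X)) ∪ ((X ∩ Y) ∪ X) = {6,7,8,9,10,11,12,13}
(((Z Δ X) ∖ ((Y ∖ Z) ∩ X)) ∪ ((X ∩ Y) ∪ X)) ∪ X = {6,7,8,9,10,11,12,13}

{6,7,8,9,10,11,12,13}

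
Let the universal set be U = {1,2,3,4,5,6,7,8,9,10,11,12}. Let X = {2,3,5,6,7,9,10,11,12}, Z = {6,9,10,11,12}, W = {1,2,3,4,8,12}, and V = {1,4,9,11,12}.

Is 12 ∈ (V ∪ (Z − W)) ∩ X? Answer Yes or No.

12 ∈ Z and 12 ∈ W, so 12 ∉ Z − W
12 ∈ V and 12 ∉ (Z − W), so 12 ∈ V ∪ (Z − W)
12 ∈ (V ∪ (Z − W)) and 12 ∈ X, so 12 ∈ (V ∪ (Z − W)) ∩ X

Yes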